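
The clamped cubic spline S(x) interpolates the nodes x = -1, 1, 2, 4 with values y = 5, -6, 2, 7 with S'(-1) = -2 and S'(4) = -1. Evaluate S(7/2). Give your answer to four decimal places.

With M_i denoting the second derivative at x_i, h_i = 2, 1, 2, and Δ_i = (y_(i+1) − y_i)/h_i = -11/2, 8, 5/2:
  2·M_0 + 6·M_1 + 1·M_2 = 6(Δ_1 - Δ_0) = 81
  1·M_1 + 6·M_2 + 2·M_3 = 6(Δ_2 - Δ_1) = -33
Clamped end conditions give two more equations: 2h_0·M_0 + h_0·M_1 = 6(Δ_0 - S'(-1)) = -21 and h_2·M_2 + 2h_2·M_3 = 6(S'(4) - Δ_2) = -21.
Solving: M_0 = -61/4, M_1 = 20, M_2 = -17/2, M_3 = -1.
On [2, 4], S(x) = 2 + 17/2·(x - 2) - 17/4·(x - 2)² + 5/8·(x - 2)³.
With (x - 2) = 3/2: S(7/2) = 467/64.

7.2969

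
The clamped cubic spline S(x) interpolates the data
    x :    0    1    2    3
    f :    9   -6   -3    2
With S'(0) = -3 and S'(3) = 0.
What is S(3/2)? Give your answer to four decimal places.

-6.8750

Write σ_i for S''(x_i). With h_i = 1, 1, 1 and divided differences Δ_i = -15, 3, 5, the continuity of S' gives the tridiagonal system
  1·σ_0 + 4·σ_1 + 1·σ_2 = 6(Δ_1 - Δ_0) = 108
  1·σ_1 + 4·σ_2 + 1·σ_3 = 6(Δ_2 - Δ_1) = 12
Clamped end conditions give two more equations: 2h_0·σ_0 + h_0·σ_1 = 6(Δ_0 - S'(0)) = -72 and h_2·σ_2 + 2h_2·σ_3 = 6(S'(3) - Δ_2) = -30.
Forward elimination and back-substitution give σ_0 = -286/5, σ_1 = 212/5, σ_2 = -22/5, σ_3 = -64/5.
On [1, 2], S(x) = -6 - 52/5·(x - 1) + 106/5·(x - 1)² - 39/5·(x - 1)³.
With (x - 1) = 1/2: S(3/2) = -55/8.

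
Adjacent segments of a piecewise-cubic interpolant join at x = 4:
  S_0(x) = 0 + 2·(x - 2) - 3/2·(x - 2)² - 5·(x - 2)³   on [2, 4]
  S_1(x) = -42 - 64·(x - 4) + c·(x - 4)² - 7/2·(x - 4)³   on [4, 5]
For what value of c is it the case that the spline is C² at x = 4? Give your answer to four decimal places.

S_0''(x) = -3 - 30·(x - 2), so S_0''(4) = -63. On the right, S_1''(4) = 2c, so c = -63/2.

-31.5000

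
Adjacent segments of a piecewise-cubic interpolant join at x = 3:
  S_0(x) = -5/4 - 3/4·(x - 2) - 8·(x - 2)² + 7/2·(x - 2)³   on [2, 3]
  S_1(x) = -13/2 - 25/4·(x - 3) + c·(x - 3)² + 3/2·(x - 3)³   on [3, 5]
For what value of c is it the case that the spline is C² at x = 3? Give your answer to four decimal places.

S_0''(x) = -16 + 21·(x - 2), so S_0''(3) = 5. On the right, S_1''(3) = 2c, so c = 5/2.

2.5000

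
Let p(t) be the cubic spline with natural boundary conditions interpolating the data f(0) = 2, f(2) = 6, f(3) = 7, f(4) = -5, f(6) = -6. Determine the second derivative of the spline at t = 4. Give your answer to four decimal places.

Put M_i = p'' at the i-th knot. Here h = (2, 1, 1, 2) and Δ = (2, 1, -12, -1/2), so the interior equations h_(i-1)·M_(i-1) + 2(h_(i-1)+h_i)·M_i + h_i·M_(i+1) = 6(Δ_i − Δ_(i-1)) read
  2·M_0 + 6·M_1 + 1·M_2 = 6(Δ_1 - Δ_0) = -6
  1·M_1 + 4·M_2 + 1·M_3 = 6(Δ_2 - Δ_1) = -78
  1·M_2 + 6·M_3 + 2·M_4 = 6(Δ_3 - Δ_2) = 69
Natural end conditions: M_0 = M_4 = 0.
Solving the tridiagonal system: M_0 = 0, M_1 = 133/44, M_2 = -531/22, M_3 = 683/44, M_4 = 0.

15.5227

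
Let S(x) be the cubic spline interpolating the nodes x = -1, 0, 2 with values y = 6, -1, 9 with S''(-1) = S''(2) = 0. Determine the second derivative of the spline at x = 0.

12

Put m_i = S'' at the i-th knot. Here h = (1, 2) and Δ = (-7, 5), so the interior equations h_(i-1)·m_(i-1) + 2(h_(i-1)+h_i)·m_i + h_i·m_(i+1) = 6(Δ_i − Δ_(i-1)) read
  1·m_0 + 6·m_1 + 2·m_2 = 6(Δ_1 - Δ_0) = 72
Natural end conditions: m_0 = m_2 = 0.
Solving the tridiagonal system: m_0 = 0, m_1 = 12, m_2 = 0.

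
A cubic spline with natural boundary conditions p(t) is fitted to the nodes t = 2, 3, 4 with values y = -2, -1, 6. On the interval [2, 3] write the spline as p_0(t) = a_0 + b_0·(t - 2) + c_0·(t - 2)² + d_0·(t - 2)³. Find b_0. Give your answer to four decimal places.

-0.5000

Write m_i for p''(x_i). With h_i = 1, 1 and divided differences Δ_i = 1, 7, the continuity of p' gives the tridiagonal system
  1·m_0 + 4·m_1 + 1·m_2 = 6(Δ_1 - Δ_0) = 36
Natural end conditions: m_0 = m_2 = 0.
Solving the tridiagonal system: m_0 = 0, m_1 = 9, m_2 = 0.
On [2, 3], with p_0(t) = a_0 + b_0·(t - 2) + c_0·(t - 2)² + d_0·(t - 2)³: c_0 = m_0/2 = 0, d_0 = (m_1 - m_0)/(6h_0) = 3/2, b_0 = Δ_0 - h_0(2m_0 + m_1)/6 = -1/2.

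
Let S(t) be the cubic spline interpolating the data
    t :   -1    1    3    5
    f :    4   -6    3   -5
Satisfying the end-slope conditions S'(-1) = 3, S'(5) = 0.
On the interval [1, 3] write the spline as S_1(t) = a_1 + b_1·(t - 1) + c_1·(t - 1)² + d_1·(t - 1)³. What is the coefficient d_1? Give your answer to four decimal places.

Write M_i for S''(x_i). With h_i = 2, 2, 2 and divided differences Δ_i = -5, 9/2, -4, the continuity of S' gives the tridiagonal system
  2·M_0 + 8·M_1 + 2·M_2 = 6(Δ_1 - Δ_0) = 57
  2·M_1 + 8·M_2 + 2·M_3 = 6(Δ_2 - Δ_1) = -51
Clamped end conditions give two more equations: 2h_0·M_0 + h_0·M_1 = 6(Δ_0 - S'(-1)) = -48 and h_2·M_2 + 2h_2·M_3 = 6(S'(5) - Δ_2) = 24.
Hence M_0 = -197/10, M_1 = 77/5, M_2 = -67/5, M_3 = 127/10.
On [1, 3], with S_1(t) = a_1 + b_1·(t - 1) + c_1·(t - 1)² + d_1·(t - 1)³: c_1 = M_1/2 = 77/10, d_1 = (M_2 - M_1)/(6h_1) = -12/5, b_1 = Δ_1 - h_1(2M_1 + M_2)/6 = -13/10.

-2.4000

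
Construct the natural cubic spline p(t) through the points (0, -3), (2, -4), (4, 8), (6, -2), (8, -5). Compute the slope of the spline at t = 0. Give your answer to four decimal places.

With m_i denoting the second derivative at x_i, h_i = 2, 2, 2, 2, and Δ_i = (y_(i+1) − y_i)/h_i = -1/2, 6, -5, -3/2:
  2·m_0 + 8·m_1 + 2·m_2 = 6(Δ_1 - Δ_0) = 39
  2·m_1 + 8·m_2 + 2·m_3 = 6(Δ_2 - Δ_1) = -66
  2·m_2 + 8·m_3 + 2·m_4 = 6(Δ_3 - Δ_2) = 21
Natural end conditions: m_0 = m_4 = 0.
Solving: m_0 = 0, m_1 = 435/56, m_2 = -81/7, m_3 = 309/56, m_4 = 0.
On [0, 2], p'(t) = b_0 + 2c_0·t + 3d_0·t² with b_0 = Δ_0 - h_0(2m_0 + m_1)/6 = -173/56, c_0 = m_0/2 = 0, d_0 = (m_1 - m_0)/(6h_0) = 145/224. So p'(0) = -173/56.

-3.0893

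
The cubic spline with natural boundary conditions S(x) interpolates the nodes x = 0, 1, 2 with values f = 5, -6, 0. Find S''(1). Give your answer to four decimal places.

25.5000

With σ_i denoting the second derivative at x_i, h_i = 1, 1, and Δ_i = (y_(i+1) − y_i)/h_i = -11, 6:
  1·σ_0 + 4·σ_1 + 1·σ_2 = 6(Δ_1 - Δ_0) = 102
Natural end conditions: σ_0 = σ_2 = 0.
Solving the tridiagonal system: σ_0 = 0, σ_1 = 51/2, σ_2 = 0.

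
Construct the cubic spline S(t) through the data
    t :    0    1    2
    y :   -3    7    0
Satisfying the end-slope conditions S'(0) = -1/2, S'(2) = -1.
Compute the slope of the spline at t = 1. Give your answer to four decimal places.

2.6250

Write M_i for S''(x_i). With h_i = 1, 1 and divided differences Δ_i = 10, -7, the continuity of S' gives the tridiagonal system
  1·M_0 + 4·M_1 + 1·M_2 = 6(Δ_1 - Δ_0) = -102
Clamped end conditions give two more equations: 2h_0·M_0 + h_0·M_1 = 6(Δ_0 - S'(0)) = 63 and h_1·M_1 + 2h_1·M_2 = 6(S'(2) - Δ_1) = 36.
Solving the tridiagonal system: M_0 = 227/4, M_1 = -101/2, M_2 = 173/4.
On [1, 2], S'(t) = b_1 + 2c_1·(t - 1) + 3d_1·(t - 1)² with b_1 = Δ_1 - h_1(2M_1 + M_2)/6 = 21/8, c_1 = M_1/2 = -101/4, d_1 = (M_2 - M_1)/(6h_1) = 125/8. So S'(1) = 21/8.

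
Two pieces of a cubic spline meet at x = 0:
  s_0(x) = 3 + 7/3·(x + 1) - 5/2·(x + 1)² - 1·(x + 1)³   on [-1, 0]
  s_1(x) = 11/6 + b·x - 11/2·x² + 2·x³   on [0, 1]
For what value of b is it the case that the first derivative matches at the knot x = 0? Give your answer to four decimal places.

s_0'(x) = 7/3 - 5·(x + 1) - 3·(x + 1)², so s_0'(0) = -17/3. On the right, s_1'(0) = b, so b = -17/3.

-5.6667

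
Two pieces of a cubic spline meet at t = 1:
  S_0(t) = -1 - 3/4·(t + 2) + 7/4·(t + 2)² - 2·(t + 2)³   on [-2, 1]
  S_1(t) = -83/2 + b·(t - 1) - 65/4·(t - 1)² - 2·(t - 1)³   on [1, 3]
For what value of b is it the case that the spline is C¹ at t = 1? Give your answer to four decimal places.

S_0'(t) = -3/4 + 7/2·(t + 2) - 6·(t + 2)², so S_0'(1) = -177/4. On the right, S_1'(1) = b, so b = -177/4.

-44.2500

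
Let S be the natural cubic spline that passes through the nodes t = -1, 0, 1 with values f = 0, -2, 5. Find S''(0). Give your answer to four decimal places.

Write M_i for S''(x_i). With h_i = 1, 1 and divided differences Δ_i = -2, 7, the continuity of S' gives the tridiagonal system
  1·M_0 + 4·M_1 + 1·M_2 = 6(Δ_1 - Δ_0) = 54
Natural end conditions: M_0 = M_2 = 0.
Hence M_0 = 0, M_1 = 27/2, M_2 = 0.

13.5000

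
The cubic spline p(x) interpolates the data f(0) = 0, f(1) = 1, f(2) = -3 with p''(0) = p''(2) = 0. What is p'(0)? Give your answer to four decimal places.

Put M_i = p'' at the i-th knot. Here h = (1, 1) and Δ = (1, -4), so the interior equations h_(i-1)·M_(i-1) + 2(h_(i-1)+h_i)·M_i + h_i·M_(i+1) = 6(Δ_i − Δ_(i-1)) read
  1·M_0 + 4·M_1 + 1·M_2 = 6(Δ_1 - Δ_0) = -30
Natural end conditions: M_0 = M_2 = 0.
Solving: M_0 = 0, M_1 = -15/2, M_2 = 0.
On [0, 1], p'(x) = b_0 + 2c_0·x + 3d_0·x² with b_0 = Δ_0 - h_0(2M_0 + M_1)/6 = 9/4, c_0 = M_0/2 = 0, d_0 = (M_1 - M_0)/(6h_0) = -5/4. So p'(0) = 9/4.

2.2500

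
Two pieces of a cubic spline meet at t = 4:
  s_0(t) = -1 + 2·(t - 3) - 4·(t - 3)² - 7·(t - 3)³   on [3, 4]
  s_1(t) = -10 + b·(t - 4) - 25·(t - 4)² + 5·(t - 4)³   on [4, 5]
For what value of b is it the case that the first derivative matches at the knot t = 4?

-27

s_0'(t) = 2 - 8·(t - 3) - 21·(t - 3)², so s_0'(4) = -27. On the right, s_1'(4) = b, so b = -27.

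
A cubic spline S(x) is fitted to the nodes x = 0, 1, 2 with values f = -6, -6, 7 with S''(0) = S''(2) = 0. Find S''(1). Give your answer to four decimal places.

19.5000

Write M_i for S''(x_i). With h_i = 1, 1 and divided differences Δ_i = 0, 13, the continuity of S' gives the tridiagonal system
  1·M_0 + 4·M_1 + 1·M_2 = 6(Δ_1 - Δ_0) = 78
Natural end conditions: M_0 = M_2 = 0.
Forward elimination and back-substitution give M_0 = 0, M_1 = 39/2, M_2 = 0.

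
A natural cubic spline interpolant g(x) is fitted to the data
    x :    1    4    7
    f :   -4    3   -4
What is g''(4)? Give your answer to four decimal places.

-2.3333

Put m_i = g'' at the i-th knot. Here h = (3, 3) and Δ = (7/3, -7/3), so the interior equations h_(i-1)·m_(i-1) + 2(h_(i-1)+h_i)·m_i + h_i·m_(i+1) = 6(Δ_i − Δ_(i-1)) read
  3·m_0 + 12·m_1 + 3·m_2 = 6(Δ_1 - Δ_0) = -28
Natural end conditions: m_0 = m_2 = 0.
Solving: m_0 = 0, m_1 = -7/3, m_2 = 0.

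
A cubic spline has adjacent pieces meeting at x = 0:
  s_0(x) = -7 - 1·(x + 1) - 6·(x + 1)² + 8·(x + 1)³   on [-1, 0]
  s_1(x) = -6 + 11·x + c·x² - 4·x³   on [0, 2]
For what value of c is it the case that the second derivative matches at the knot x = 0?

s_0''(x) = -12 + 48·(x + 1), so s_0''(0) = 36. On the right, s_1''(0) = 2c, so c = 18.

18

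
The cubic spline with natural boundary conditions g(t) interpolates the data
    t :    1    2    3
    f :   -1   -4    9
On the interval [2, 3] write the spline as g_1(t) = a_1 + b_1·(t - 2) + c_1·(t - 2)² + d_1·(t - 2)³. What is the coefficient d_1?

-4

With σ_i denoting the second derivative at x_i, h_i = 1, 1, and Δ_i = (y_(i+1) − y_i)/h_i = -3, 13:
  1·σ_0 + 4·σ_1 + 1·σ_2 = 6(Δ_1 - Δ_0) = 96
Natural end conditions: σ_0 = σ_2 = 0.
Solving the tridiagonal system: σ_0 = 0, σ_1 = 24, σ_2 = 0.
On [2, 3], with g_1(t) = a_1 + b_1·(t - 2) + c_1·(t - 2)² + d_1·(t - 2)³: c_1 = σ_1/2 = 12, d_1 = (σ_2 - σ_1)/(6h_1) = -4, b_1 = Δ_1 - h_1(2σ_1 + σ_2)/6 = 5.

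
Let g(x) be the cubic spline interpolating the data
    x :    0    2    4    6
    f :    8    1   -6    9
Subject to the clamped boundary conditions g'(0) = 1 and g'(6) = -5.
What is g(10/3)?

-7

Put M_i = g'' at the i-th knot. Here h = (2, 2, 2) and Δ = (-7/2, -7/2, 15/2), so the interior equations h_(i-1)·M_(i-1) + 2(h_(i-1)+h_i)·M_i + h_i·M_(i+1) = 6(Δ_i − Δ_(i-1)) read
  2·M_0 + 8·M_1 + 2·M_2 = 6(Δ_1 - Δ_0) = 0
  2·M_1 + 8·M_2 + 2·M_3 = 6(Δ_2 - Δ_1) = 66
Clamped end conditions give two more equations: 2h_0·M_0 + h_0·M_1 = 6(Δ_0 - g'(0)) = -27 and h_2·M_2 + 2h_2·M_3 = 6(g'(6) - Δ_2) = -75.
Hence M_0 = -11/2, M_1 = -5/2, M_2 = 31/2, M_3 = -53/2.
On [2, 4], g(x) = 1 - 7·(x - 2) - 5/4·(x - 2)² + 3/2·(x - 2)³.
With (x - 2) = 4/3: g(10/3) = -7.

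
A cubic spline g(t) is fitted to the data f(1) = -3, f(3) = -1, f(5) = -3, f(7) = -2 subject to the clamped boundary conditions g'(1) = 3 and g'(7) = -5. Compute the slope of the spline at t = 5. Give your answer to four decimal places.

1.1333

Let M_i = g''(x_i). Step sizes h_i = 2, 2, 2; slopes of the chords Δ_i = (y_(i+1) - y_i)/h_i = 1, -1, 1/2.
  2·M_0 + 8·M_1 + 2·M_2 = 6(Δ_1 - Δ_0) = -12
  2·M_1 + 8·M_2 + 2·M_3 = 6(Δ_2 - Δ_1) = 9
Clamped end conditions give two more equations: 2h_0·M_0 + h_0·M_1 = 6(Δ_0 - g'(1)) = -12 and h_2·M_2 + 2h_2·M_3 = 6(g'(7) - Δ_2) = -33.
Hence M_0 = -59/30, M_1 = -31/15, M_2 = 127/30, M_3 = -311/30.
On [5, 7], g'(t) = b_2 + 2c_2·(t - 5) + 3d_2·(t - 5)² with b_2 = Δ_2 - h_2(2M_2 + M_3)/6 = 17/15, c_2 = M_2/2 = 127/60, d_2 = (M_3 - M_2)/(6h_2) = -73/60. So g'(5) = 17/15.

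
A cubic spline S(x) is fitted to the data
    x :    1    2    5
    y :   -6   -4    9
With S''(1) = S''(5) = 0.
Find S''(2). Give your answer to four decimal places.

1.7500

With M_i denoting the second derivative at x_i, h_i = 1, 3, and Δ_i = (y_(i+1) − y_i)/h_i = 2, 13/3:
  1·M_0 + 8·M_1 + 3·M_2 = 6(Δ_1 - Δ_0) = 14
Natural end conditions: M_0 = M_2 = 0.
Hence M_0 = 0, M_1 = 7/4, M_2 = 0.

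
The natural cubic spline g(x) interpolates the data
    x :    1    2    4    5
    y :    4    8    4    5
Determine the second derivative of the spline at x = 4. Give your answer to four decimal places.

Let σ_i = g''(x_i). Step sizes h_i = 1, 2, 1; slopes of the chords Δ_i = (y_(i+1) - y_i)/h_i = 4, -2, 1.
  1·σ_0 + 6·σ_1 + 2·σ_2 = 6(Δ_1 - Δ_0) = -36
  2·σ_1 + 6·σ_2 + 1·σ_3 = 6(Δ_2 - Δ_1) = 18
Natural end conditions: σ_0 = σ_3 = 0.
Hence σ_0 = 0, σ_1 = -63/8, σ_2 = 45/8, σ_3 = 0.

5.6250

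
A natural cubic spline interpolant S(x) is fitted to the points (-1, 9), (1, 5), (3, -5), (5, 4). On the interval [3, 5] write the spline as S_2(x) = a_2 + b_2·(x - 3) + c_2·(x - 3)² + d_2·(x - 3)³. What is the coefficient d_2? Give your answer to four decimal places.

-0.6833

Put M_i = S'' at the i-th knot. Here h = (2, 2, 2) and Δ = (-2, -5, 9/2), so the interior equations h_(i-1)·M_(i-1) + 2(h_(i-1)+h_i)·M_i + h_i·M_(i+1) = 6(Δ_i − Δ_(i-1)) read
  2·M_0 + 8·M_1 + 2·M_2 = 6(Δ_1 - Δ_0) = -18
  2·M_1 + 8·M_2 + 2·M_3 = 6(Δ_2 - Δ_1) = 57
Natural end conditions: M_0 = M_3 = 0.
Solving: M_0 = 0, M_1 = -43/10, M_2 = 41/5, M_3 = 0.
On [3, 5], with S_2(x) = a_2 + b_2·(x - 3) + c_2·(x - 3)² + d_2·(x - 3)³: c_2 = M_2/2 = 41/10, d_2 = (M_3 - M_2)/(6h_2) = -41/60, b_2 = Δ_2 - h_2(2M_2 + M_3)/6 = -29/30.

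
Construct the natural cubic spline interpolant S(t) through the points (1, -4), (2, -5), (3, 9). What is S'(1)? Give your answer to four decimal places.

Put σ_i = S'' at the i-th knot. Here h = (1, 1) and Δ = (-1, 14), so the interior equations h_(i-1)·σ_(i-1) + 2(h_(i-1)+h_i)·σ_i + h_i·σ_(i+1) = 6(Δ_i − Δ_(i-1)) read
  1·σ_0 + 4·σ_1 + 1·σ_2 = 6(Δ_1 - Δ_0) = 90
Natural end conditions: σ_0 = σ_2 = 0.
Solving the tridiagonal system: σ_0 = 0, σ_1 = 45/2, σ_2 = 0.
On [1, 2], S'(t) = b_0 + 2c_0·(t - 1) + 3d_0·(t - 1)² with b_0 = Δ_0 - h_0(2σ_0 + σ_1)/6 = -19/4, c_0 = σ_0/2 = 0, d_0 = (σ_1 - σ_0)/(6h_0) = 15/4. So S'(1) = -19/4.

-4.7500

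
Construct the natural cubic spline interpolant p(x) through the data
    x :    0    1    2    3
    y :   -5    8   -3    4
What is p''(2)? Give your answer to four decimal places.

38.4000

Write M_i for p''(x_i). With h_i = 1, 1, 1 and divided differences Δ_i = 13, -11, 7, the continuity of p' gives the tridiagonal system
  1·M_0 + 4·M_1 + 1·M_2 = 6(Δ_1 - Δ_0) = -144
  1·M_1 + 4·M_2 + 1·M_3 = 6(Δ_2 - Δ_1) = 108
Natural end conditions: M_0 = M_3 = 0.
Forward elimination and back-substitution give M_0 = 0, M_1 = -228/5, M_2 = 192/5, M_3 = 0.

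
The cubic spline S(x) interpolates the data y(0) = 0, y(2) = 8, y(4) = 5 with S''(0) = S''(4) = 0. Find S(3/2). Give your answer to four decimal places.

6.9023

With M_i denoting the second derivative at x_i, h_i = 2, 2, and Δ_i = (y_(i+1) − y_i)/h_i = 4, -3/2:
  2·M_0 + 8·M_1 + 2·M_2 = 6(Δ_1 - Δ_0) = -33
Natural end conditions: M_0 = M_2 = 0.
Forward elimination and back-substitution give M_0 = 0, M_1 = -33/8, M_2 = 0.
On [0, 2], S(x) = 0 + 43/8·x + 0·x² - 11/32·x³.
With x = 3/2: S(3/2) = 1767/256.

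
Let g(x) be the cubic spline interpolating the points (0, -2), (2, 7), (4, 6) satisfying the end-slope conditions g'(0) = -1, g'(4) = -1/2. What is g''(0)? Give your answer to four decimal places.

Put M_i = g'' at the i-th knot. Here h = (2, 2) and Δ = (9/2, -1/2), so the interior equations h_(i-1)·M_(i-1) + 2(h_(i-1)+h_i)·M_i + h_i·M_(i+1) = 6(Δ_i − Δ_(i-1)) read
  2·M_0 + 8·M_1 + 2·M_2 = 6(Δ_1 - Δ_0) = -30
Clamped end conditions give two more equations: 2h_0·M_0 + h_0·M_1 = 6(Δ_0 - g'(0)) = 33 and h_1·M_1 + 2h_1·M_2 = 6(g'(4) - Δ_1) = 0.
Solving the tridiagonal system: M_0 = 97/8, M_1 = -31/4, M_2 = 31/8.

12.1250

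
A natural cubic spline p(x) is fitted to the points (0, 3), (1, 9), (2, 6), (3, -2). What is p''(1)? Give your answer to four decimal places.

Put M_i = p'' at the i-th knot. Here h = (1, 1, 1) and Δ = (6, -3, -8), so the interior equations h_(i-1)·M_(i-1) + 2(h_(i-1)+h_i)·M_i + h_i·M_(i+1) = 6(Δ_i − Δ_(i-1)) read
  1·M_0 + 4·M_1 + 1·M_2 = 6(Δ_1 - Δ_0) = -54
  1·M_1 + 4·M_2 + 1·M_3 = 6(Δ_2 - Δ_1) = -30
Natural end conditions: M_0 = M_3 = 0.
Hence M_0 = 0, M_1 = -62/5, M_2 = -22/5, M_3 = 0.

-12.4000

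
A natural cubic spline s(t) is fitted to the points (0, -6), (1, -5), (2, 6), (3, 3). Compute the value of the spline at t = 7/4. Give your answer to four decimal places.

Let σ_i = s''(x_i). Step sizes h_i = 1, 1, 1; slopes of the chords Δ_i = (y_(i+1) - y_i)/h_i = 1, 11, -3.
  1·σ_0 + 4·σ_1 + 1·σ_2 = 6(Δ_1 - Δ_0) = 60
  1·σ_1 + 4·σ_2 + 1·σ_3 = 6(Δ_2 - Δ_1) = -84
Natural end conditions: σ_0 = σ_3 = 0.
Forward elimination and back-substitution give σ_0 = 0, σ_1 = 108/5, σ_2 = -132/5, σ_3 = 0.
On [1, 2], s(t) = -5 + 41/5·(t - 1) + 54/5·(t - 1)² - 8·(t - 1)³.
With (t - 1) = 3/4: s(7/4) = 77/20.

3.8500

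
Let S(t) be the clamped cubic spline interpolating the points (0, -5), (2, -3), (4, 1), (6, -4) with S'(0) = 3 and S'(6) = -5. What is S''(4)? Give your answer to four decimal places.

Put m_i = S'' at the i-th knot. Here h = (2, 2, 2) and Δ = (1, 2, -5/2), so the interior equations h_(i-1)·m_(i-1) + 2(h_(i-1)+h_i)·m_i + h_i·m_(i+1) = 6(Δ_i − Δ_(i-1)) read
  2·m_0 + 8·m_1 + 2·m_2 = 6(Δ_1 - Δ_0) = 6
  2·m_1 + 8·m_2 + 2·m_3 = 6(Δ_2 - Δ_1) = -27
Clamped end conditions give two more equations: 2h_0·m_0 + h_0·m_1 = 6(Δ_0 - S'(0)) = -12 and h_2·m_2 + 2h_2·m_3 = 6(S'(6) - Δ_2) = -15.
Solving the tridiagonal system: m_0 = -131/30, m_1 = 41/15, m_2 = -107/30, m_3 = -59/30.

-3.5667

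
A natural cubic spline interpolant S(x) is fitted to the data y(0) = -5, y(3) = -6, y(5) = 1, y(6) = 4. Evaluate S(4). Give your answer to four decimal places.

Write M_i for S''(x_i). With h_i = 3, 2, 1 and divided differences Δ_i = -1/3, 7/2, 3, the continuity of S' gives the tridiagonal system
  3·M_0 + 10·M_1 + 2·M_2 = 6(Δ_1 - Δ_0) = 23
  2·M_1 + 6·M_2 + 1·M_3 = 6(Δ_2 - Δ_1) = -3
Natural end conditions: M_0 = M_3 = 0.
Solving: M_0 = 0, M_1 = 18/7, M_2 = -19/14, M_3 = 0.
On [3, 5], S(x) = -6 + 47/21·(x - 3) + 9/7·(x - 3)² - 55/168·(x - 3)³.
With (x - 3) = 1: S(4) = -157/56.

-2.8036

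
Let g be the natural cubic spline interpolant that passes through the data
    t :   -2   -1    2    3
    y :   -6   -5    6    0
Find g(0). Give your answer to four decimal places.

-0.2465

Let σ_i = g''(x_i). Step sizes h_i = 1, 3, 1; slopes of the chords Δ_i = (y_(i+1) - y_i)/h_i = 1, 11/3, -6.
  1·σ_0 + 8·σ_1 + 3·σ_2 = 6(Δ_1 - Δ_0) = 16
  3·σ_1 + 8·σ_2 + 1·σ_3 = 6(Δ_2 - Δ_1) = -58
Natural end conditions: σ_0 = σ_3 = 0.
Solving: σ_0 = 0, σ_1 = 302/55, σ_2 = -512/55, σ_3 = 0.
On [-1, 2], g(t) = -5 + 467/165·(t + 1) + 151/55·(t + 1)² - 37/45·(t + 1)³.
With (t + 1) = 1: g(0) = -122/495.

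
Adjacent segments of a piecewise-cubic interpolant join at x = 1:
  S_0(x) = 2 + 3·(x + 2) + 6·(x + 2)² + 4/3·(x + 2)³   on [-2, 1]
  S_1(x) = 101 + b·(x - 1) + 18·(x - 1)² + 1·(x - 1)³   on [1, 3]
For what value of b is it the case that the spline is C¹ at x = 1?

S_0'(x) = 3 + 12·(x + 2) + 4·(x + 2)², so S_0'(1) = 75. On the right, S_1'(1) = b, so b = 75.

75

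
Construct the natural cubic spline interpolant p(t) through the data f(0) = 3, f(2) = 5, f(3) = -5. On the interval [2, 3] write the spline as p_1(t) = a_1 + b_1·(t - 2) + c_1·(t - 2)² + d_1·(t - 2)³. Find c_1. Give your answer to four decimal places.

-5.5000

With m_i denoting the second derivative at x_i, h_i = 2, 1, and Δ_i = (y_(i+1) − y_i)/h_i = 1, -10:
  2·m_0 + 6·m_1 + 1·m_2 = 6(Δ_1 - Δ_0) = -66
Natural end conditions: m_0 = m_2 = 0.
Solving: m_0 = 0, m_1 = -11, m_2 = 0.
On [2, 3], with p_1(t) = a_1 + b_1·(t - 2) + c_1·(t - 2)² + d_1·(t - 2)³: c_1 = m_1/2 = -11/2, d_1 = (m_2 - m_1)/(6h_1) = 11/6, b_1 = Δ_1 - h_1(2m_1 + m_2)/6 = -19/3.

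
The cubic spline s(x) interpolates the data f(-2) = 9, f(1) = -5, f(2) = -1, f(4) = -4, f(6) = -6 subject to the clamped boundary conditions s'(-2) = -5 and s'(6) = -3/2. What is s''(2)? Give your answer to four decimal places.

-7.9875

With m_i denoting the second derivative at x_i, h_i = 3, 1, 2, 2, and Δ_i = (y_(i+1) − y_i)/h_i = -14/3, 4, -3/2, -1:
  3·m_0 + 8·m_1 + 1·m_2 = 6(Δ_1 - Δ_0) = 52
  1·m_1 + 6·m_2 + 2·m_3 = 6(Δ_2 - Δ_1) = -33
  2·m_2 + 8·m_3 + 2·m_4 = 6(Δ_3 - Δ_2) = 3
Clamped end conditions give two more equations: 2h_0·m_0 + h_0·m_1 = 6(Δ_0 - s'(-2)) = 2 and h_3·m_3 + 2h_3·m_4 = 6(s'(6) - Δ_3) = -3.
Hence m_0 = -1009/240, m_1 = 363/40, m_2 = -639/80, m_3 = 117/40, m_4 = -177/80.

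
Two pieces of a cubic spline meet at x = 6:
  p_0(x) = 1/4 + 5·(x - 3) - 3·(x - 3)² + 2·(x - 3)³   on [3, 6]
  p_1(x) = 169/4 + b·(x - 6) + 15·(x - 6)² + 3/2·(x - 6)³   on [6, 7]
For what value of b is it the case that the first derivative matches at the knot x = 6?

41

p_0'(x) = 5 - 6·(x - 3) + 6·(x - 3)², so p_0'(6) = 41. On the right, p_1'(6) = b, so b = 41.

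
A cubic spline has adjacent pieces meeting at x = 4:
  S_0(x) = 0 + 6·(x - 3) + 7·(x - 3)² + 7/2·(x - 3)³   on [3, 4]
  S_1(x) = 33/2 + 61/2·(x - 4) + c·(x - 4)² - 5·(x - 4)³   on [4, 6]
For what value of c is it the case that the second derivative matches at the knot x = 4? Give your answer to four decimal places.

S_0''(x) = 14 + 21·(x - 3), so S_0''(4) = 35. On the right, S_1''(4) = 2c, so c = 35/2.

17.5000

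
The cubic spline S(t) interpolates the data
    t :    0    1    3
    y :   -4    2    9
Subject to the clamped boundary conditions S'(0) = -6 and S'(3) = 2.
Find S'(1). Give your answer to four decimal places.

With M_i denoting the second derivative at x_i, h_i = 1, 2, and Δ_i = (y_(i+1) − y_i)/h_i = 6, 7/2:
  1·M_0 + 6·M_1 + 2·M_2 = 6(Δ_1 - Δ_0) = -15
Clamped end conditions give two more equations: 2h_0·M_0 + h_0·M_1 = 6(Δ_0 - S'(0)) = 72 and h_1·M_1 + 2h_1·M_2 = 6(S'(3) - Δ_1) = -9.
Forward elimination and back-substitution give M_0 = 247/6, M_1 = -31/3, M_2 = 35/12.
On [1, 3], S'(t) = b_1 + 2c_1·(t - 1) + 3d_1·(t - 1)² with b_1 = Δ_1 - h_1(2M_1 + M_2)/6 = 113/12, c_1 = M_1/2 = -31/6, d_1 = (M_2 - M_1)/(6h_1) = 53/48. So S'(1) = 113/12.

9.4167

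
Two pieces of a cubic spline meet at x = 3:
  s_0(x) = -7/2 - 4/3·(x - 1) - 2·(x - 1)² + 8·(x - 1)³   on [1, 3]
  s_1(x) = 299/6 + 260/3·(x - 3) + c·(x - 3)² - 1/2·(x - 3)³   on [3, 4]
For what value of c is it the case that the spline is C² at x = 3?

46

s_0''(x) = -4 + 48·(x - 1), so s_0''(3) = 92. On the right, s_1''(3) = 2c, so c = 46.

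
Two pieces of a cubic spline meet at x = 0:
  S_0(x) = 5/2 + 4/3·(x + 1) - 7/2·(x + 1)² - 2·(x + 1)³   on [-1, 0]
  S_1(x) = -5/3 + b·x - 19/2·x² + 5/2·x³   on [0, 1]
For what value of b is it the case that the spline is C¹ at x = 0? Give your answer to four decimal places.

-11.6667

S_0'(x) = 4/3 - 7·(x + 1) - 6·(x + 1)², so S_0'(0) = -35/3. On the right, S_1'(0) = b, so b = -35/3.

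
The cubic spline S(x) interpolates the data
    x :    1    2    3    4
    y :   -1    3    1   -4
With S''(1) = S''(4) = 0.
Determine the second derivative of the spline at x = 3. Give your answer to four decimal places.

Let m_i = S''(x_i). Step sizes h_i = 1, 1, 1; slopes of the chords Δ_i = (y_(i+1) - y_i)/h_i = 4, -2, -5.
  1·m_0 + 4·m_1 + 1·m_2 = 6(Δ_1 - Δ_0) = -36
  1·m_1 + 4·m_2 + 1·m_3 = 6(Δ_2 - Δ_1) = -18
Natural end conditions: m_0 = m_3 = 0.
Solving the tridiagonal system: m_0 = 0, m_1 = -42/5, m_2 = -12/5, m_3 = 0.

-2.4000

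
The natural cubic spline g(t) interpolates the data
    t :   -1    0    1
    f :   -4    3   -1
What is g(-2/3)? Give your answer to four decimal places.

With M_i denoting the second derivative at x_i, h_i = 1, 1, and Δ_i = (y_(i+1) − y_i)/h_i = 7, -4:
  1·M_0 + 4·M_1 + 1·M_2 = 6(Δ_1 - Δ_0) = -66
Natural end conditions: M_0 = M_2 = 0.
Solving: M_0 = 0, M_1 = -33/2, M_2 = 0.
On [-1, 0], g(t) = -4 + 39/4·(t + 1) + 0·(t + 1)² - 11/4·(t + 1)³.
With (t + 1) = 1/3: g(-2/3) = -23/27.

-0.8519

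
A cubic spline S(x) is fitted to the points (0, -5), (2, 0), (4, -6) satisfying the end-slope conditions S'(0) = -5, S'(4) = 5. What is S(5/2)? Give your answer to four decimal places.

-1.5117

With m_i denoting the second derivative at x_i, h_i = 2, 2, and Δ_i = (y_(i+1) − y_i)/h_i = 5/2, -3:
  2·m_0 + 8·m_1 + 2·m_2 = 6(Δ_1 - Δ_0) = -33
Clamped end conditions give two more equations: 2h_0·m_0 + h_0·m_1 = 6(Δ_0 - S'(0)) = 45 and h_1·m_1 + 2h_1·m_2 = 6(S'(4) - Δ_1) = 48.
Solving the tridiagonal system: m_0 = 143/8, m_1 = -53/4, m_2 = 149/8.
On [2, 4], S(x) = 0 - 3/8·(x - 2) - 53/8·(x - 2)² + 85/32·(x - 2)³.
With (x - 2) = 1/2: S(5/2) = -387/256.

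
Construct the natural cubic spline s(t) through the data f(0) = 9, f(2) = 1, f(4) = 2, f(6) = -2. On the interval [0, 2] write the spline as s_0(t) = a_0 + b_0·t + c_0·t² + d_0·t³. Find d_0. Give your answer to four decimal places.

0.3417

Let σ_i = s''(x_i). Step sizes h_i = 2, 2, 2; slopes of the chords Δ_i = (y_(i+1) - y_i)/h_i = -4, 1/2, -2.
  2·σ_0 + 8·σ_1 + 2·σ_2 = 6(Δ_1 - Δ_0) = 27
  2·σ_1 + 8·σ_2 + 2·σ_3 = 6(Δ_2 - Δ_1) = -15
Natural end conditions: σ_0 = σ_3 = 0.
Forward elimination and back-substitution give σ_0 = 0, σ_1 = 41/10, σ_2 = -29/10, σ_3 = 0.
On [0, 2], with s_0(t) = a_0 + b_0·t + c_0·t² + d_0·t³: c_0 = σ_0/2 = 0, d_0 = (σ_1 - σ_0)/(6h_0) = 41/120, b_0 = Δ_0 - h_0(2σ_0 + σ_1)/6 = -161/30.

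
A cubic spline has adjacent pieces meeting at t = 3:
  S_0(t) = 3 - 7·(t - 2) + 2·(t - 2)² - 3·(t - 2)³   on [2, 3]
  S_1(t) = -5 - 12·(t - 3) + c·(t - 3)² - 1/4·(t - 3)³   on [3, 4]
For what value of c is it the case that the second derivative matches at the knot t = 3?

-7

S_0''(t) = 4 - 18·(t - 2), so S_0''(3) = -14. On the right, S_1''(3) = 2c, so c = -7.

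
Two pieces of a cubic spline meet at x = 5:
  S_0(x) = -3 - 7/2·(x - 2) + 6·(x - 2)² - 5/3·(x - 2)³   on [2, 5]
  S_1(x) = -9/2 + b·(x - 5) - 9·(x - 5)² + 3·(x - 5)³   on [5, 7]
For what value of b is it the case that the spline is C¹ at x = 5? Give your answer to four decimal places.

-12.5000

S_0'(x) = -7/2 + 12·(x - 2) - 5·(x - 2)², so S_0'(5) = -25/2. On the right, S_1'(5) = b, so b = -25/2.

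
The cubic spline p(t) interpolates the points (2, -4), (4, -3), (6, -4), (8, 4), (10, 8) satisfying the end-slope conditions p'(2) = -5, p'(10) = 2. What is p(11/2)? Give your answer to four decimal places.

Write M_i for p''(x_i). With h_i = 2, 2, 2, 2 and divided differences Δ_i = 1/2, -1/2, 4, 2, the continuity of p' gives the tridiagonal system
  2·M_0 + 8·M_1 + 2·M_2 = 6(Δ_1 - Δ_0) = -6
  2·M_1 + 8·M_2 + 2·M_3 = 6(Δ_2 - Δ_1) = 27
  2·M_2 + 8·M_3 + 2·M_4 = 6(Δ_3 - Δ_2) = -12
Clamped end conditions give two more equations: 2h_0·M_0 + h_0·M_1 = 6(Δ_0 - p'(2)) = 33 and h_3·M_3 + 2h_3·M_4 = 6(p'(10) - Δ_3) = 0.
Solving: M_0 = 85/8, M_1 = -19/4, M_2 = 43/8, M_3 = -13/4, M_4 = 13/8.
On [4, 6], p(t) = -3 + 7/8·(t - 4) - 19/8·(t - 4)² + 27/32·(t - 4)³.
With (t - 4) = 3/2: p(11/2) = -1071/256.

-4.1836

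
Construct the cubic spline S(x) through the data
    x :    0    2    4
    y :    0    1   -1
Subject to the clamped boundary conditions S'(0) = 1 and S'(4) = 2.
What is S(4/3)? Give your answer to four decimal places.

1.2222

Put σ_i = S'' at the i-th knot. Here h = (2, 2) and Δ = (1/2, -1), so the interior equations h_(i-1)·σ_(i-1) + 2(h_(i-1)+h_i)·σ_i + h_i·σ_(i+1) = 6(Δ_i − Δ_(i-1)) read
  2·σ_0 + 8·σ_1 + 2·σ_2 = 6(Δ_1 - Δ_0) = -9
Clamped end conditions give two more equations: 2h_0·σ_0 + h_0·σ_1 = 6(Δ_0 - S'(0)) = -3 and h_1·σ_1 + 2h_1·σ_2 = 6(S'(4) - Δ_1) = 18.
Hence σ_0 = 5/8, σ_1 = -11/4, σ_2 = 47/8.
On [0, 2], S(x) = 0 + 1·x + 5/16·x² - 9/32·x³.
With x = 4/3: S(4/3) = 11/9.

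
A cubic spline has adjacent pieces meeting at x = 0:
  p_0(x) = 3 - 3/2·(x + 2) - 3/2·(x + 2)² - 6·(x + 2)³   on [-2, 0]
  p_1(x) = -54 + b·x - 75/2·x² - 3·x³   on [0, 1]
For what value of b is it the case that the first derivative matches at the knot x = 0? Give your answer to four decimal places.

-79.5000

p_0'(x) = -3/2 - 3·(x + 2) - 18·(x + 2)², so p_0'(0) = -159/2. On the right, p_1'(0) = b, so b = -159/2.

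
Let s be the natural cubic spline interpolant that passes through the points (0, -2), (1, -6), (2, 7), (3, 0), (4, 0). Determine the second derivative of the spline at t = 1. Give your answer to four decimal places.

36.6429

Write M_i for s''(x_i). With h_i = 1, 1, 1, 1 and divided differences Δ_i = -4, 13, -7, 0, the continuity of s' gives the tridiagonal system
  1·M_0 + 4·M_1 + 1·M_2 = 6(Δ_1 - Δ_0) = 102
  1·M_1 + 4·M_2 + 1·M_3 = 6(Δ_2 - Δ_1) = -120
  1·M_2 + 4·M_3 + 1·M_4 = 6(Δ_3 - Δ_2) = 42
Natural end conditions: M_0 = M_4 = 0.
Solving: M_0 = 0, M_1 = 513/14, M_2 = -312/7, M_3 = 303/14, M_4 = 0.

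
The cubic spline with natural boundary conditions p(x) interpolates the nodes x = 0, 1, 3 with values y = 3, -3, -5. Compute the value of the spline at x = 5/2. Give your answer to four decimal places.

Let M_i = p''(x_i). Step sizes h_i = 1, 2; slopes of the chords Δ_i = (y_(i+1) - y_i)/h_i = -6, -1.
  1·M_0 + 6·M_1 + 2·M_2 = 6(Δ_1 - Δ_0) = 30
Natural end conditions: M_0 = M_2 = 0.
Solving: M_0 = 0, M_1 = 5, M_2 = 0.
On [1, 3], p(x) = -3 - 13/3·(x - 1) + 5/2·(x - 1)² - 5/12·(x - 1)³.
With (x - 1) = 3/2: p(5/2) = -169/32.

-5.2813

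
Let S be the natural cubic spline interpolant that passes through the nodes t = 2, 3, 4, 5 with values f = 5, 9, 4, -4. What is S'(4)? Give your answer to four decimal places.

Let M_i = S''(x_i). Step sizes h_i = 1, 1, 1; slopes of the chords Δ_i = (y_(i+1) - y_i)/h_i = 4, -5, -8.
  1·M_0 + 4·M_1 + 1·M_2 = 6(Δ_1 - Δ_0) = -54
  1·M_1 + 4·M_2 + 1·M_3 = 6(Δ_2 - Δ_1) = -18
Natural end conditions: M_0 = M_3 = 0.
Solving: M_0 = 0, M_1 = -66/5, M_2 = -6/5, M_3 = 0.
On [4, 5], S'(t) = b_2 + 2c_2·(t - 4) + 3d_2·(t - 4)² with b_2 = Δ_2 - h_2(2M_2 + M_3)/6 = -38/5, c_2 = M_2/2 = -3/5, d_2 = (M_3 - M_2)/(6h_2) = 1/5. So S'(4) = -38/5.

-7.6000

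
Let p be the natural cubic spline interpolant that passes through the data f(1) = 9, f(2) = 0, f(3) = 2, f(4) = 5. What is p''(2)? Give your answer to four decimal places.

17.2000

Put m_i = p'' at the i-th knot. Here h = (1, 1, 1) and Δ = (-9, 2, 3), so the interior equations h_(i-1)·m_(i-1) + 2(h_(i-1)+h_i)·m_i + h_i·m_(i+1) = 6(Δ_i − Δ_(i-1)) read
  1·m_0 + 4·m_1 + 1·m_2 = 6(Δ_1 - Δ_0) = 66
  1·m_1 + 4·m_2 + 1·m_3 = 6(Δ_2 - Δ_1) = 6
Natural end conditions: m_0 = m_3 = 0.
Solving: m_0 = 0, m_1 = 86/5, m_2 = -14/5, m_3 = 0.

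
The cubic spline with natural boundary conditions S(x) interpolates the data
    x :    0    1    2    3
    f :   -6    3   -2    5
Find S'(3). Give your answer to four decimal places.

11.1333

With σ_i denoting the second derivative at x_i, h_i = 1, 1, 1, and Δ_i = (y_(i+1) − y_i)/h_i = 9, -5, 7:
  1·σ_0 + 4·σ_1 + 1·σ_2 = 6(Δ_1 - Δ_0) = -84
  1·σ_1 + 4·σ_2 + 1·σ_3 = 6(Δ_2 - Δ_1) = 72
Natural end conditions: σ_0 = σ_3 = 0.
Solving: σ_0 = 0, σ_1 = -136/5, σ_2 = 124/5, σ_3 = 0.
On [2, 3], S'(x) = b_2 + 2c_2·(x - 2) + 3d_2·(x - 2)² with b_2 = Δ_2 - h_2(2σ_2 + σ_3)/6 = -19/15, c_2 = σ_2/2 = 62/5, d_2 = (σ_3 - σ_2)/(6h_2) = -62/15. So S'(3) = 167/15.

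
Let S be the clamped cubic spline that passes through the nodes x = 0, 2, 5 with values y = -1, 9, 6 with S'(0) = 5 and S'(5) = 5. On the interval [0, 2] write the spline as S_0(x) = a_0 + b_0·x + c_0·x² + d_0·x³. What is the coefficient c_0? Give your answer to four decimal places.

Put m_i = S'' at the i-th knot. Here h = (2, 3) and Δ = (5, -1), so the interior equations h_(i-1)·m_(i-1) + 2(h_(i-1)+h_i)·m_i + h_i·m_(i+1) = 6(Δ_i − Δ_(i-1)) read
  2·m_0 + 10·m_1 + 3·m_2 = 6(Δ_1 - Δ_0) = -36
Clamped end conditions give two more equations: 2h_0·m_0 + h_0·m_1 = 6(Δ_0 - S'(0)) = 0 and h_1·m_1 + 2h_1·m_2 = 6(S'(5) - Δ_1) = 36.
Forward elimination and back-substitution give m_0 = 18/5, m_1 = -36/5, m_2 = 48/5.
On [0, 2], with S_0(x) = a_0 + b_0·x + c_0·x² + d_0·x³: c_0 = m_0/2 = 9/5, d_0 = (m_1 - m_0)/(6h_0) = -9/10, b_0 = Δ_0 - h_0(2m_0 + m_1)/6 = 5.

1.8000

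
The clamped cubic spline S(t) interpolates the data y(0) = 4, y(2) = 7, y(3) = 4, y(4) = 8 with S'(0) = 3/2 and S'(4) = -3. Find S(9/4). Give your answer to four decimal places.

Let m_i = S''(x_i). Step sizes h_i = 2, 1, 1; slopes of the chords Δ_i = (y_(i+1) - y_i)/h_i = 3/2, -3, 4.
  2·m_0 + 6·m_1 + 1·m_2 = 6(Δ_1 - Δ_0) = -27
  1·m_1 + 4·m_2 + 1·m_3 = 6(Δ_2 - Δ_1) = 42
Clamped end conditions give two more equations: 2h_0·m_0 + h_0·m_1 = 6(Δ_0 - S'(0)) = 0 and h_2·m_2 + 2h_2·m_3 = 6(S'(4) - Δ_2) = -42.
Hence m_0 = 105/22, m_1 = -105/11, m_2 = 228/11, m_3 = -345/11.
On [2, 3], S(t) = 7 - 36/11·(t - 2) - 105/22·(t - 2)² + 111/22·(t - 2)³.
With (t - 2) = 1/4: S(9/4) = 8395/1408.

5.9624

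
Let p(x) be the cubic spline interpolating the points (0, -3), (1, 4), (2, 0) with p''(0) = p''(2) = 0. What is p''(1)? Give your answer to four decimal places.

-16.5000

Put M_i = p'' at the i-th knot. Here h = (1, 1) and Δ = (7, -4), so the interior equations h_(i-1)·M_(i-1) + 2(h_(i-1)+h_i)·M_i + h_i·M_(i+1) = 6(Δ_i − Δ_(i-1)) read
  1·M_0 + 4·M_1 + 1·M_2 = 6(Δ_1 - Δ_0) = -66
Natural end conditions: M_0 = M_2 = 0.
Forward elimination and back-substitution give M_0 = 0, M_1 = -33/2, M_2 = 0.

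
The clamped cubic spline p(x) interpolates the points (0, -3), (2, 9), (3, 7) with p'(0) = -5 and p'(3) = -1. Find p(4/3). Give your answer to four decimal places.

Put M_i = p'' at the i-th knot. Here h = (2, 1) and Δ = (6, -2), so the interior equations h_(i-1)·M_(i-1) + 2(h_(i-1)+h_i)·M_i + h_i·M_(i+1) = 6(Δ_i − Δ_(i-1)) read
  2·M_0 + 6·M_1 + 1·M_2 = 6(Δ_1 - Δ_0) = -48
Clamped end conditions give two more equations: 2h_0·M_0 + h_0·M_1 = 6(Δ_0 - p'(0)) = 66 and h_1·M_1 + 2h_1·M_2 = 6(p'(3) - Δ_1) = 6.
Forward elimination and back-substitution give M_0 = 155/6, M_1 = -56/3, M_2 = 37/3.
On [0, 2], p(x) = -3 - 5·x + 155/12·x² - 89/24·x³.
With x = 4/3: p(4/3) = 365/81.

4.5062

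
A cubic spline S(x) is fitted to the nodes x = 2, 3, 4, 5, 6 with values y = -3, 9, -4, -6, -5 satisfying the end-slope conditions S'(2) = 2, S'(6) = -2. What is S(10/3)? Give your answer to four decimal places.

With σ_i denoting the second derivative at x_i, h_i = 1, 1, 1, 1, and Δ_i = (y_(i+1) − y_i)/h_i = 12, -13, -2, 1:
  1·σ_0 + 4·σ_1 + 1·σ_2 = 6(Δ_1 - Δ_0) = -150
  1·σ_1 + 4·σ_2 + 1·σ_3 = 6(Δ_2 - Δ_1) = 66
  1·σ_2 + 4·σ_3 + 1·σ_4 = 6(Δ_3 - Δ_2) = 18
Clamped end conditions give two more equations: 2h_0·σ_0 + h_0·σ_1 = 6(Δ_0 - S'(2)) = 60 and h_3·σ_3 + 2h_3·σ_4 = 6(S'(6) - Δ_3) = -18.
Forward elimination and back-substitution give σ_0 = 422/7, σ_1 = -424/7, σ_2 = 32, σ_3 = -10/7, σ_4 = -58/7.
On [3, 4], S(x) = 9 + 13/7·(x - 3) - 212/7·(x - 3)² + 108/7·(x - 3)³.
With (x - 3) = 1/3: S(10/3) = 430/63.

6.8254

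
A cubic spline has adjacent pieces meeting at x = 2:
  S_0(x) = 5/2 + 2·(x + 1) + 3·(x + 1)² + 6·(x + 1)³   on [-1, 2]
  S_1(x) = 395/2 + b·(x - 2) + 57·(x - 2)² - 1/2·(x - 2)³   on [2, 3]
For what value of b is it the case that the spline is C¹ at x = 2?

182

S_0'(x) = 2 + 6·(x + 1) + 18·(x + 1)², so S_0'(2) = 182. On the right, S_1'(2) = b, so b = 182.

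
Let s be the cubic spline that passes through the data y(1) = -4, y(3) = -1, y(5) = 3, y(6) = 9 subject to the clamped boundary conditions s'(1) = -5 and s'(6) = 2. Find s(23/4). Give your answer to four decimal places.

8.0594

Put M_i = s'' at the i-th knot. Here h = (2, 2, 1) and Δ = (3/2, 2, 6), so the interior equations h_(i-1)·M_(i-1) + 2(h_(i-1)+h_i)·M_i + h_i·M_(i+1) = 6(Δ_i − Δ_(i-1)) read
  2·M_0 + 8·M_1 + 2·M_2 = 6(Δ_1 - Δ_0) = 3
  2·M_1 + 6·M_2 + 1·M_3 = 6(Δ_2 - Δ_1) = 24
Clamped end conditions give two more equations: 2h_0·M_0 + h_0·M_1 = 6(Δ_0 - s'(1)) = 39 and h_2·M_2 + 2h_2·M_3 = 6(s'(6) - Δ_2) = -24.
Hence M_0 = 557/46, M_1 = -217/46, M_2 = 190/23, M_3 = -371/23.
On [5, 6], s(x) = 3 + 273/46·(x - 5) + 95/23·(x - 5)² - 187/46·(x - 5)³.
With (x - 5) = 3/4: s(23/4) = 23727/2944.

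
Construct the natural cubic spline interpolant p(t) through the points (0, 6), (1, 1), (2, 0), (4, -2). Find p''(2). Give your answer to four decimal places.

-1.0435

With m_i denoting the second derivative at x_i, h_i = 1, 1, 2, and Δ_i = (y_(i+1) − y_i)/h_i = -5, -1, -1:
  1·m_0 + 4·m_1 + 1·m_2 = 6(Δ_1 - Δ_0) = 24
  1·m_1 + 6·m_2 + 2·m_3 = 6(Δ_2 - Δ_1) = 0
Natural end conditions: m_0 = m_3 = 0.
Solving the tridiagonal system: m_0 = 0, m_1 = 144/23, m_2 = -24/23, m_3 = 0.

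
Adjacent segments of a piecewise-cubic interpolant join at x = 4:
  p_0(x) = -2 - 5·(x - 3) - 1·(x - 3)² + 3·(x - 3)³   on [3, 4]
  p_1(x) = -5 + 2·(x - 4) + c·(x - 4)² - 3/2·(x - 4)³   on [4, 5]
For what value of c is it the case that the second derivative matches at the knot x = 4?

8

p_0''(x) = -2 + 18·(x - 3), so p_0''(4) = 16. On the right, p_1''(4) = 2c, so c = 8.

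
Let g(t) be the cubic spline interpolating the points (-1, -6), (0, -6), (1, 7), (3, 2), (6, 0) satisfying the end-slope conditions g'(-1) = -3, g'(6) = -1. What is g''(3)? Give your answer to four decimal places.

With m_i denoting the second derivative at x_i, h_i = 1, 1, 2, 3, and Δ_i = (y_(i+1) − y_i)/h_i = 0, 13, -5/2, -2/3:
  1·m_0 + 4·m_1 + 1·m_2 = 6(Δ_1 - Δ_0) = 78
  1·m_1 + 6·m_2 + 2·m_3 = 6(Δ_2 - Δ_1) = -93
  2·m_2 + 10·m_3 + 3·m_4 = 6(Δ_3 - Δ_2) = 11
Clamped end conditions give two more equations: 2h_0·m_0 + h_0·m_1 = 6(Δ_0 - g'(-1)) = 18 and h_3·m_3 + 2h_3·m_4 = 6(g'(6) - Δ_3) = -2.
Hence m_0 = -833/208, m_1 = 2705/104, m_2 = -4583/208, m_3 = 343/52, m_4 = -1133/312.

6.5962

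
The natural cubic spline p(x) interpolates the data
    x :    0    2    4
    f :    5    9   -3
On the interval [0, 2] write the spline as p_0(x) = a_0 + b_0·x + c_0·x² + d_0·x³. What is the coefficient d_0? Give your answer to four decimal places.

Let M_i = p''(x_i). Step sizes h_i = 2, 2; slopes of the chords Δ_i = (y_(i+1) - y_i)/h_i = 2, -6.
  2·M_0 + 8·M_1 + 2·M_2 = 6(Δ_1 - Δ_0) = -48
Natural end conditions: M_0 = M_2 = 0.
Solving: M_0 = 0, M_1 = -6, M_2 = 0.
On [0, 2], with p_0(x) = a_0 + b_0·x + c_0·x² + d_0·x³: c_0 = M_0/2 = 0, d_0 = (M_1 - M_0)/(6h_0) = -1/2, b_0 = Δ_0 - h_0(2M_0 + M_1)/6 = 4.

-0.5000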